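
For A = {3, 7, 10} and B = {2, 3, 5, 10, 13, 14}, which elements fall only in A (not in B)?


A = {3, 7, 10}
B = {2, 3, 5, 10, 13, 14}
Region: only in A (not in B)
Elements: {7}

Elements only in A (not in B): {7}


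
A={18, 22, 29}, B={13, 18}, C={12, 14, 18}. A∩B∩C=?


A ∩ B = {18}
(A ∩ B) ∩ C = {18}

A ∩ B ∩ C = {18}


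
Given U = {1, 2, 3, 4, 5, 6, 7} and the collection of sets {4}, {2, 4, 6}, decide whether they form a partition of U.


A partition requires: (1) non-empty parts, (2) pairwise disjoint, (3) union = U
Parts: {4}, {2, 4, 6}
Union of parts: {2, 4, 6}
U = {1, 2, 3, 4, 5, 6, 7}
All non-empty? True
Pairwise disjoint? False
Covers U? False

No, not a valid partition


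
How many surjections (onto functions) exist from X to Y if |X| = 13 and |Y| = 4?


n = |X| = 13, k = |Y| = 4. Surjections via inclusion-exclusion:
S(n,k) = Σ(-1)^i × C(k,i) × (k-i)^n, i=0 to k
i=0: (-1)^0×C(4,0)×4^13 = 67108864
i=1: (-1)^1×C(4,1)×3^13 = -6377292
i=2: (-1)^2×C(4,2)×2^13 = 49152
i=3: (-1)^3×C(4,3)×1^13 = -4
i=4: (-1)^4×C(4,4)×0^13 = 0
Total = 60780720

Number of surjections = 60780720


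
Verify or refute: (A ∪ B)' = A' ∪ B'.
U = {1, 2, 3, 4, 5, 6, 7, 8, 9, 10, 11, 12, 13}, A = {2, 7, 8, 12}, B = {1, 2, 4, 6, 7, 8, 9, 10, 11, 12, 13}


LHS: A ∪ B = {1, 2, 4, 6, 7, 8, 9, 10, 11, 12, 13}
(A ∪ B)' = U \ (A ∪ B) = {3, 5}
A' = {1, 3, 4, 5, 6, 9, 10, 11, 13}, B' = {3, 5}
Claimed RHS: A' ∪ B' = {1, 3, 4, 5, 6, 9, 10, 11, 13}
Identity is INVALID: LHS = {3, 5} but the RHS claimed here equals {1, 3, 4, 5, 6, 9, 10, 11, 13}. The correct form is (A ∪ B)' = A' ∩ B'.

Identity is invalid: (A ∪ B)' = {3, 5} but A' ∪ B' = {1, 3, 4, 5, 6, 9, 10, 11, 13}. The correct De Morgan law is (A ∪ B)' = A' ∩ B'.


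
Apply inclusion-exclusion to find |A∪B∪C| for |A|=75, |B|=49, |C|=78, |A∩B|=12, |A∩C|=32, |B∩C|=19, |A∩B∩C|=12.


|A∪B∪C| = |A|+|B|+|C| - |A∩B|-|A∩C|-|B∩C| + |A∩B∩C|
= 75+49+78 - 12-32-19 + 12
= 202 - 63 + 12
= 151

|A ∪ B ∪ C| = 151


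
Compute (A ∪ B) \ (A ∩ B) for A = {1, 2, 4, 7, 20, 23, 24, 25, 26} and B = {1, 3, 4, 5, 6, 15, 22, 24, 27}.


A △ B = (A \ B) ∪ (B \ A) = elements in exactly one of A or B
A \ B = {2, 7, 20, 23, 25, 26}
B \ A = {3, 5, 6, 15, 22, 27}
A △ B = {2, 3, 5, 6, 7, 15, 20, 22, 23, 25, 26, 27}

A △ B = {2, 3, 5, 6, 7, 15, 20, 22, 23, 25, 26, 27}


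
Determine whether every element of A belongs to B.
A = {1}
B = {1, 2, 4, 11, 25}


A ⊆ B means every element of A is in B.
All elements of A are in B.
So A ⊆ B.

Yes, A ⊆ B


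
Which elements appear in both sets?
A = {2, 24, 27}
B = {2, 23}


A ∩ B = elements in both A and B
A = {2, 24, 27}
B = {2, 23}
A ∩ B = {2}

A ∩ B = {2}


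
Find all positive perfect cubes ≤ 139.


Checking each candidate:
Condition: positive perfect cubes ≤ 139
Result = {1, 8, 27, 64, 125}

{1, 8, 27, 64, 125}


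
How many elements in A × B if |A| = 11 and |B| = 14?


|A × B| = |A| × |B|
= 11 × 14
= 154

|A × B| = 154


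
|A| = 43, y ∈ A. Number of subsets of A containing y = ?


Subsets of A containing y correspond to subsets of A \ {y}, which has 42 elements.
Count = 2^(n-1) = 2^42
= 4398046511104

Number of subsets containing y = 4398046511104


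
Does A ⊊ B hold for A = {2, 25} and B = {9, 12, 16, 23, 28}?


A ⊂ B requires: A ⊆ B AND A ≠ B.
A ⊆ B? No
A ⊄ B, so A is not a proper subset.

No, A is not a proper subset of B


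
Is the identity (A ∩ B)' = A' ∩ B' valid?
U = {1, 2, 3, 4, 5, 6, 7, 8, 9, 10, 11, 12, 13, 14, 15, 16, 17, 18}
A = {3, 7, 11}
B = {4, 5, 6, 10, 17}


LHS: A ∩ B = ∅
(A ∩ B)' = U \ (A ∩ B) = {1, 2, 3, 4, 5, 6, 7, 8, 9, 10, 11, 12, 13, 14, 15, 16, 17, 18}
A' = {1, 2, 4, 5, 6, 8, 9, 10, 12, 13, 14, 15, 16, 17, 18}, B' = {1, 2, 3, 7, 8, 9, 11, 12, 13, 14, 15, 16, 18}
Claimed RHS: A' ∩ B' = {1, 2, 8, 9, 12, 13, 14, 15, 16, 18}
Identity is INVALID: LHS = {1, 2, 3, 4, 5, 6, 7, 8, 9, 10, 11, 12, 13, 14, 15, 16, 17, 18} but the RHS claimed here equals {1, 2, 8, 9, 12, 13, 14, 15, 16, 18}. The correct form is (A ∩ B)' = A' ∪ B'.

Identity is invalid: (A ∩ B)' = {1, 2, 3, 4, 5, 6, 7, 8, 9, 10, 11, 12, 13, 14, 15, 16, 17, 18} but A' ∩ B' = {1, 2, 8, 9, 12, 13, 14, 15, 16, 18}. The correct De Morgan law is (A ∩ B)' = A' ∪ B'.


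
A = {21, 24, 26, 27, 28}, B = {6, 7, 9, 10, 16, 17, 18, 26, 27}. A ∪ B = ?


A ∪ B = all elements in A or B (or both)
A = {21, 24, 26, 27, 28}
B = {6, 7, 9, 10, 16, 17, 18, 26, 27}
A ∪ B = {6, 7, 9, 10, 16, 17, 18, 21, 24, 26, 27, 28}

A ∪ B = {6, 7, 9, 10, 16, 17, 18, 21, 24, 26, 27, 28}


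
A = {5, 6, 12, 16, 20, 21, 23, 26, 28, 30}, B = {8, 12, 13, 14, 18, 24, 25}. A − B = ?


A \ B = elements in A but not in B
A = {5, 6, 12, 16, 20, 21, 23, 26, 28, 30}
B = {8, 12, 13, 14, 18, 24, 25}
Remove from A any elements in B
A \ B = {5, 6, 16, 20, 21, 23, 26, 28, 30}

A \ B = {5, 6, 16, 20, 21, 23, 26, 28, 30}


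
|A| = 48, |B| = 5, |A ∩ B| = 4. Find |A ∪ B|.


|A ∪ B| = |A| + |B| - |A ∩ B|
= 48 + 5 - 4
= 49

|A ∪ B| = 49


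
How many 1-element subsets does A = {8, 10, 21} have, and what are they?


|A| = 3, so A has C(3,1) = 3 subsets of size 1.
Enumerate by choosing 1 elements from A at a time:
{8}, {10}, {21}

1-element subsets (3 total): {8}, {10}, {21}


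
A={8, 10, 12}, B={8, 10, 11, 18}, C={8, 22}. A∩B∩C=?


A ∩ B = {8, 10}
(A ∩ B) ∩ C = {8}

A ∩ B ∩ C = {8}


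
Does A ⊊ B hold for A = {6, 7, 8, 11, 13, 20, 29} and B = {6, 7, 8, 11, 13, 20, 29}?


A ⊂ B requires: A ⊆ B AND A ≠ B.
A ⊆ B? Yes
A = B? Yes
A = B, so A is not a PROPER subset.

No, A is not a proper subset of B


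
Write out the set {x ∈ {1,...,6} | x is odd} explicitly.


Checking each candidate:
Condition: odd numbers in {1,...,6}
Result = {1, 3, 5}

{1, 3, 5}


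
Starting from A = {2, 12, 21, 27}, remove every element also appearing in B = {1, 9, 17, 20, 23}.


A \ B = elements in A but not in B
A = {2, 12, 21, 27}
B = {1, 9, 17, 20, 23}
Remove from A any elements in B
A \ B = {2, 12, 21, 27}

A \ B = {2, 12, 21, 27}


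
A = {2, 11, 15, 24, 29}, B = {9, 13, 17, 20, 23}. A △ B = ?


A △ B = (A \ B) ∪ (B \ A) = elements in exactly one of A or B
A \ B = {2, 11, 15, 24, 29}
B \ A = {9, 13, 17, 20, 23}
A △ B = {2, 9, 11, 13, 15, 17, 20, 23, 24, 29}

A △ B = {2, 9, 11, 13, 15, 17, 20, 23, 24, 29}


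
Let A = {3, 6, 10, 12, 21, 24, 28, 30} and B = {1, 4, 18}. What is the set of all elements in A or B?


A ∪ B = all elements in A or B (or both)
A = {3, 6, 10, 12, 21, 24, 28, 30}
B = {1, 4, 18}
A ∪ B = {1, 3, 4, 6, 10, 12, 18, 21, 24, 28, 30}

A ∪ B = {1, 3, 4, 6, 10, 12, 18, 21, 24, 28, 30}


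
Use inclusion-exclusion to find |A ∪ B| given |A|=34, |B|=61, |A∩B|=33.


|A ∪ B| = |A| + |B| - |A ∩ B|
= 34 + 61 - 33
= 62

|A ∪ B| = 62


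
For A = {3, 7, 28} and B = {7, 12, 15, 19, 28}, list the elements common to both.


A ∩ B = elements in both A and B
A = {3, 7, 28}
B = {7, 12, 15, 19, 28}
A ∩ B = {7, 28}

A ∩ B = {7, 28}


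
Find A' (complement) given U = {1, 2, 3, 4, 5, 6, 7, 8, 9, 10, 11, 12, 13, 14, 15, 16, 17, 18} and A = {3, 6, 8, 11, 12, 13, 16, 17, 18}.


Aᶜ = U \ A = elements in U but not in A
U = {1, 2, 3, 4, 5, 6, 7, 8, 9, 10, 11, 12, 13, 14, 15, 16, 17, 18}
A = {3, 6, 8, 11, 12, 13, 16, 17, 18}
Aᶜ = {1, 2, 4, 5, 7, 9, 10, 14, 15}

Aᶜ = {1, 2, 4, 5, 7, 9, 10, 14, 15}


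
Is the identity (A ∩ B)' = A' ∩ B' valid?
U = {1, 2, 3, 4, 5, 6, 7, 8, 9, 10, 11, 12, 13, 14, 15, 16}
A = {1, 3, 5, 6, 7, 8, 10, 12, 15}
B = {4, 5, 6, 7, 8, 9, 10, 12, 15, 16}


LHS: A ∩ B = {5, 6, 7, 8, 10, 12, 15}
(A ∩ B)' = U \ (A ∩ B) = {1, 2, 3, 4, 9, 11, 13, 14, 16}
A' = {2, 4, 9, 11, 13, 14, 16}, B' = {1, 2, 3, 11, 13, 14}
Claimed RHS: A' ∩ B' = {2, 11, 13, 14}
Identity is INVALID: LHS = {1, 2, 3, 4, 9, 11, 13, 14, 16} but the RHS claimed here equals {2, 11, 13, 14}. The correct form is (A ∩ B)' = A' ∪ B'.

Identity is invalid: (A ∩ B)' = {1, 2, 3, 4, 9, 11, 13, 14, 16} but A' ∩ B' = {2, 11, 13, 14}. The correct De Morgan law is (A ∩ B)' = A' ∪ B'.


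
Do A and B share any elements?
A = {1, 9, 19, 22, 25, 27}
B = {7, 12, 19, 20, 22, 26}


Disjoint means A ∩ B = ∅.
A ∩ B = {19, 22}
A ∩ B ≠ ∅, so A and B are NOT disjoint.

Yes — A and B share the element(s) of A ∩ B = {19, 22}, so they are not disjoint


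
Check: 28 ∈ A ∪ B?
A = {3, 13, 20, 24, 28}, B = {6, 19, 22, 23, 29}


A = {3, 13, 20, 24, 28}, B = {6, 19, 22, 23, 29}
A ∪ B = all elements in A or B
A ∪ B = {3, 6, 13, 19, 20, 22, 23, 24, 28, 29}
Checking if 28 ∈ A ∪ B
28 is in A ∪ B → True

28 ∈ A ∪ B


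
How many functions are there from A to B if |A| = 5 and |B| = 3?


Each of |A| = 5 inputs maps to any of |B| = 3 outputs.
# functions = |B|^|A| = 3^5
= 243

Number of functions = 243


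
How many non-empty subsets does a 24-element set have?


Total subsets = 2^n = 2^24 = 16777216
Non-empty subsets exclude the empty set: 2^n - 1
= 16777216 - 1
= 16777215

Number of non-empty subsets = 16777215


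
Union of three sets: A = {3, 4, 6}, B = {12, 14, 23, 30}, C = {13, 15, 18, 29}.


A ∪ B = {3, 4, 6, 12, 14, 23, 30}
(A ∪ B) ∪ C = {3, 4, 6, 12, 13, 14, 15, 18, 23, 29, 30}

A ∪ B ∪ C = {3, 4, 6, 12, 13, 14, 15, 18, 23, 29, 30}


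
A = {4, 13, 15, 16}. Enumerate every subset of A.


|A| = 4, so |P(A)| = 2^4 = 16
Enumerate subsets by cardinality (0 to 4):
∅, {4}, {13}, {15}, {16}, {4, 13}, {4, 15}, {4, 16}, {13, 15}, {13, 16}, {15, 16}, {4, 13, 15}, {4, 13, 16}, {4, 15, 16}, {13, 15, 16}, {4, 13, 15, 16}

P(A) has 16 subsets: ∅, {4}, {13}, {15}, {16}, {4, 13}, {4, 15}, {4, 16}, {13, 15}, {13, 16}, {15, 16}, {4, 13, 15}, {4, 13, 16}, {4, 15, 16}, {13, 15, 16}, {4, 13, 15, 16}


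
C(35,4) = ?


C(n,k) = n! / (k!(n-k)!)
C(35,4) = 35! / (4!31!)
= 52360

C(35,4) = 52360


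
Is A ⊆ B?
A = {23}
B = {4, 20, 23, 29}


A ⊆ B means every element of A is in B.
All elements of A are in B.
So A ⊆ B.

Yes, A ⊆ B


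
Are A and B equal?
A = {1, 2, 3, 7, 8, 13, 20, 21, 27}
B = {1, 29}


Two sets are equal iff they have exactly the same elements.
A = {1, 2, 3, 7, 8, 13, 20, 21, 27}
B = {1, 29}
Differences: {2, 3, 7, 8, 13, 20, 21, 27, 29}
A ≠ B

No, A ≠ B


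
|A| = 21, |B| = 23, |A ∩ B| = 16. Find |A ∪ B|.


|A ∪ B| = |A| + |B| - |A ∩ B|
= 21 + 23 - 16
= 28

|A ∪ B| = 28


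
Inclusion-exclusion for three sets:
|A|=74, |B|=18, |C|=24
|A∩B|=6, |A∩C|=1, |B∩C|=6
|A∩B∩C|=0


|A∪B∪C| = |A|+|B|+|C| - |A∩B|-|A∩C|-|B∩C| + |A∩B∩C|
= 74+18+24 - 6-1-6 + 0
= 116 - 13 + 0
= 103

|A ∪ B ∪ C| = 103


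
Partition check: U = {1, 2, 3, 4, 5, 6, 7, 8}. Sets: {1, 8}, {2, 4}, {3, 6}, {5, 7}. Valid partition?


A partition requires: (1) non-empty parts, (2) pairwise disjoint, (3) union = U
Parts: {1, 8}, {2, 4}, {3, 6}, {5, 7}
Union of parts: {1, 2, 3, 4, 5, 6, 7, 8}
U = {1, 2, 3, 4, 5, 6, 7, 8}
All non-empty? True
Pairwise disjoint? True
Covers U? True

Yes, valid partition


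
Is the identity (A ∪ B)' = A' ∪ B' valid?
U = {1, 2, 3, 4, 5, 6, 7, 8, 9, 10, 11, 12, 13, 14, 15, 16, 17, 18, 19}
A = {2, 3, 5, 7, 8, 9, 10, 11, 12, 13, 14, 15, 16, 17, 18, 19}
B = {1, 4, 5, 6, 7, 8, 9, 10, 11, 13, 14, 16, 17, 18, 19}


LHS: A ∪ B = {1, 2, 3, 4, 5, 6, 7, 8, 9, 10, 11, 12, 13, 14, 15, 16, 17, 18, 19}
(A ∪ B)' = U \ (A ∪ B) = ∅
A' = {1, 4, 6}, B' = {2, 3, 12, 15}
Claimed RHS: A' ∪ B' = {1, 2, 3, 4, 6, 12, 15}
Identity is INVALID: LHS = ∅ but the RHS claimed here equals {1, 2, 3, 4, 6, 12, 15}. The correct form is (A ∪ B)' = A' ∩ B'.

Identity is invalid: (A ∪ B)' = ∅ but A' ∪ B' = {1, 2, 3, 4, 6, 12, 15}. The correct De Morgan law is (A ∪ B)' = A' ∩ B'.


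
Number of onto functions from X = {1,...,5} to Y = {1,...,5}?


n = |X| = 5, k = |Y| = 5. Surjections via inclusion-exclusion:
S(n,k) = Σ(-1)^i × C(k,i) × (k-i)^n, i=0 to k
i=0: (-1)^0×C(5,0)×5^5 = 3125
i=1: (-1)^1×C(5,1)×4^5 = -5120
i=2: (-1)^2×C(5,2)×3^5 = 2430
i=3: (-1)^3×C(5,3)×2^5 = -320
i=4: (-1)^4×C(5,4)×1^5 = 5
i=5: (-1)^5×C(5,5)×0^5 = 0
Total = 120

Number of surjections = 120


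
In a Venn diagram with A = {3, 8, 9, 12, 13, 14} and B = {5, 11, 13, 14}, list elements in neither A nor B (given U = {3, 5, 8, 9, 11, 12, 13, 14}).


A = {3, 8, 9, 12, 13, 14}
B = {5, 11, 13, 14}
Region: in neither A nor B (given U = {3, 5, 8, 9, 11, 12, 13, 14})
Elements: ∅

Elements in neither A nor B (given U = {3, 5, 8, 9, 11, 12, 13, 14}): ∅


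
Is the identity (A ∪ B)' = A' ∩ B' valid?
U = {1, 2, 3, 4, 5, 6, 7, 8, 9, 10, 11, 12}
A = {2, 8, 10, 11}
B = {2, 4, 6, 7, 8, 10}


LHS: A ∪ B = {2, 4, 6, 7, 8, 10, 11}
(A ∪ B)' = U \ (A ∪ B) = {1, 3, 5, 9, 12}
A' = {1, 3, 4, 5, 6, 7, 9, 12}, B' = {1, 3, 5, 9, 11, 12}
Claimed RHS: A' ∩ B' = {1, 3, 5, 9, 12}
Identity is VALID: LHS = RHS = {1, 3, 5, 9, 12} ✓

Identity is valid. (A ∪ B)' = A' ∩ B' = {1, 3, 5, 9, 12}


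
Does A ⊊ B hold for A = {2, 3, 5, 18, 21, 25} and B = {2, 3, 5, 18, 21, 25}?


A ⊂ B requires: A ⊆ B AND A ≠ B.
A ⊆ B? Yes
A = B? Yes
A = B, so A is not a PROPER subset.

No, A is not a proper subset of B


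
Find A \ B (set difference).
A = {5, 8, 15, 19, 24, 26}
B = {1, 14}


A \ B = elements in A but not in B
A = {5, 8, 15, 19, 24, 26}
B = {1, 14}
Remove from A any elements in B
A \ B = {5, 8, 15, 19, 24, 26}

A \ B = {5, 8, 15, 19, 24, 26}


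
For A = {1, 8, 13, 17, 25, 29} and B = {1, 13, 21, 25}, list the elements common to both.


A ∩ B = elements in both A and B
A = {1, 8, 13, 17, 25, 29}
B = {1, 13, 21, 25}
A ∩ B = {1, 13, 25}

A ∩ B = {1, 13, 25}


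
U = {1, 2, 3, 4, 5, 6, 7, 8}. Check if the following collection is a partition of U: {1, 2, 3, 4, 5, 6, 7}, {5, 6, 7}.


A partition requires: (1) non-empty parts, (2) pairwise disjoint, (3) union = U
Parts: {1, 2, 3, 4, 5, 6, 7}, {5, 6, 7}
Union of parts: {1, 2, 3, 4, 5, 6, 7}
U = {1, 2, 3, 4, 5, 6, 7, 8}
All non-empty? True
Pairwise disjoint? False
Covers U? False

No, not a valid partition


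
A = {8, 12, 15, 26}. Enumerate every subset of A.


|A| = 4, so |P(A)| = 2^4 = 16
Enumerate subsets by cardinality (0 to 4):
∅, {8}, {12}, {15}, {26}, {8, 12}, {8, 15}, {8, 26}, {12, 15}, {12, 26}, {15, 26}, {8, 12, 15}, {8, 12, 26}, {8, 15, 26}, {12, 15, 26}, {8, 12, 15, 26}

P(A) has 16 subsets: ∅, {8}, {12}, {15}, {26}, {8, 12}, {8, 15}, {8, 26}, {12, 15}, {12, 26}, {15, 26}, {8, 12, 15}, {8, 12, 26}, {8, 15, 26}, {12, 15, 26}, {8, 12, 15, 26}


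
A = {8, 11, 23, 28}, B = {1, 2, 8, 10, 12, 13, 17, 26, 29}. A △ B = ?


A △ B = (A \ B) ∪ (B \ A) = elements in exactly one of A or B
A \ B = {11, 23, 28}
B \ A = {1, 2, 10, 12, 13, 17, 26, 29}
A △ B = {1, 2, 10, 11, 12, 13, 17, 23, 26, 28, 29}

A △ B = {1, 2, 10, 11, 12, 13, 17, 23, 26, 28, 29}


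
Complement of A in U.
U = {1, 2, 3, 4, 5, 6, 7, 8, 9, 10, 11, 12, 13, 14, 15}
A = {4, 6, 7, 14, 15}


Aᶜ = U \ A = elements in U but not in A
U = {1, 2, 3, 4, 5, 6, 7, 8, 9, 10, 11, 12, 13, 14, 15}
A = {4, 6, 7, 14, 15}
Aᶜ = {1, 2, 3, 5, 8, 9, 10, 11, 12, 13}

Aᶜ = {1, 2, 3, 5, 8, 9, 10, 11, 12, 13}


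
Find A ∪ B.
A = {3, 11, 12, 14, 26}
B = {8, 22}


A ∪ B = all elements in A or B (or both)
A = {3, 11, 12, 14, 26}
B = {8, 22}
A ∪ B = {3, 8, 11, 12, 14, 22, 26}

A ∪ B = {3, 8, 11, 12, 14, 22, 26}


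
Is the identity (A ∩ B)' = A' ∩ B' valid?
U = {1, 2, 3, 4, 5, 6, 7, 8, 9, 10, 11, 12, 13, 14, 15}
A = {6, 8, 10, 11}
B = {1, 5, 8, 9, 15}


LHS: A ∩ B = {8}
(A ∩ B)' = U \ (A ∩ B) = {1, 2, 3, 4, 5, 6, 7, 9, 10, 11, 12, 13, 14, 15}
A' = {1, 2, 3, 4, 5, 7, 9, 12, 13, 14, 15}, B' = {2, 3, 4, 6, 7, 10, 11, 12, 13, 14}
Claimed RHS: A' ∩ B' = {2, 3, 4, 7, 12, 13, 14}
Identity is INVALID: LHS = {1, 2, 3, 4, 5, 6, 7, 9, 10, 11, 12, 13, 14, 15} but the RHS claimed here equals {2, 3, 4, 7, 12, 13, 14}. The correct form is (A ∩ B)' = A' ∪ B'.

Identity is invalid: (A ∩ B)' = {1, 2, 3, 4, 5, 6, 7, 9, 10, 11, 12, 13, 14, 15} but A' ∩ B' = {2, 3, 4, 7, 12, 13, 14}. The correct De Morgan law is (A ∩ B)' = A' ∪ B'.


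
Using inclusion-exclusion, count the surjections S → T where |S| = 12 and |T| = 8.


n = |S| = 12, k = |T| = 8. Surjections via inclusion-exclusion:
S(n,k) = Σ(-1)^i × C(k,i) × (k-i)^n, i=0 to k
i=0: (-1)^0×C(8,0)×8^12 = 68719476736
i=1: (-1)^1×C(8,1)×7^12 = -110730297608
i=2: (-1)^2×C(8,2)×6^12 = 60949905408
i=3: (-1)^3×C(8,3)×5^12 = -13671875000
i=4: (-1)^4×C(8,4)×4^12 = 1174405120
i=5: (-1)^5×C(8,5)×3^12 = -29760696
i=6: (-1)^6×C(8,6)×2^12 = 114688
i=7: (-1)^7×C(8,7)×1^12 = -8
i=8: (-1)^8×C(8,8)×0^12 = 0
Total = 6411968640

Number of surjections = 6411968640


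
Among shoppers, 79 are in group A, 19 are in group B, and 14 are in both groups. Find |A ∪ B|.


|A ∪ B| = |A| + |B| - |A ∩ B|
= 79 + 19 - 14
= 84

|A ∪ B| = 84


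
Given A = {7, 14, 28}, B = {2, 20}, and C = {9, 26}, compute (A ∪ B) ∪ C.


A ∪ B = {2, 7, 14, 20, 28}
(A ∪ B) ∪ C = {2, 7, 9, 14, 20, 26, 28}

A ∪ B ∪ C = {2, 7, 9, 14, 20, 26, 28}


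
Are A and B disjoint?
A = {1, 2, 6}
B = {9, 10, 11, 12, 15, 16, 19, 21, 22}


Disjoint means A ∩ B = ∅.
A ∩ B = ∅
A ∩ B = ∅, so A and B are disjoint.

Yes, A and B are disjoint


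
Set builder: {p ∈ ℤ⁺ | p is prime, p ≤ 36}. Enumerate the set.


Checking each candidate:
Condition: primes ≤ 36
Result = {2, 3, 5, 7, 11, 13, 17, 19, 23, 29, 31}

{2, 3, 5, 7, 11, 13, 17, 19, 23, 29, 31}


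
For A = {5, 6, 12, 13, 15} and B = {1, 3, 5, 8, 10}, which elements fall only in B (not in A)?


A = {5, 6, 12, 13, 15}
B = {1, 3, 5, 8, 10}
Region: only in B (not in A)
Elements: {1, 3, 8, 10}

Elements only in B (not in A): {1, 3, 8, 10}


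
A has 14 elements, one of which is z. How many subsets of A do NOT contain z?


Subsets of A avoiding z are subsets of A \ {z}, which has 13 elements.
Count = 2^(n-1) = 2^13
= 8192

Number of subsets avoiding z = 8192


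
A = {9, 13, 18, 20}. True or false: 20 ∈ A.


A = {9, 13, 18, 20}
Checking if 20 is in A
20 is in A → True

20 ∈ A


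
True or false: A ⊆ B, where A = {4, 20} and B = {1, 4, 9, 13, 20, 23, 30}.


A ⊆ B means every element of A is in B.
All elements of A are in B.
So A ⊆ B.

Yes, A ⊆ B


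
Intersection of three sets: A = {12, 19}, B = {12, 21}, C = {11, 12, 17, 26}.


A ∩ B = {12}
(A ∩ B) ∩ C = {12}

A ∩ B ∩ C = {12}


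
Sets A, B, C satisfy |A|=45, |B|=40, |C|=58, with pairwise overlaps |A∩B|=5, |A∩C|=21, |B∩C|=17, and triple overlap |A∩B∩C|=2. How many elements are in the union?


|A∪B∪C| = |A|+|B|+|C| - |A∩B|-|A∩C|-|B∩C| + |A∩B∩C|
= 45+40+58 - 5-21-17 + 2
= 143 - 43 + 2
= 102

|A ∪ B ∪ C| = 102


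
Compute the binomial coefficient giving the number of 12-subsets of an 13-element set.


C(n,k) = n! / (k!(n-k)!)
C(13,12) = 13! / (12!1!)
= 13

C(13,12) = 13


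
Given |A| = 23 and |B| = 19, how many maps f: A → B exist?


Each of |A| = 23 inputs maps to any of |B| = 19 outputs.
# functions = |B|^|A| = 19^23
= 257829627945307727248226067259

Number of functions = 257829627945307727248226067259


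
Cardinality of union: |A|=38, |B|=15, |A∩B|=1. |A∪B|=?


|A ∪ B| = |A| + |B| - |A ∩ B|
= 38 + 15 - 1
= 52

|A ∪ B| = 52


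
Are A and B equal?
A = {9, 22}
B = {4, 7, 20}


Two sets are equal iff they have exactly the same elements.
A = {9, 22}
B = {4, 7, 20}
Differences: {4, 7, 9, 20, 22}
A ≠ B

No, A ≠ B


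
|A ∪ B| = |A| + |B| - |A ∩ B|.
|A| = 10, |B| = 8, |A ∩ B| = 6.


|A ∪ B| = |A| + |B| - |A ∩ B|
= 10 + 8 - 6
= 12

|A ∪ B| = 12


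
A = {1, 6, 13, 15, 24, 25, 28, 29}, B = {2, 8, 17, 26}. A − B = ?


A \ B = elements in A but not in B
A = {1, 6, 13, 15, 24, 25, 28, 29}
B = {2, 8, 17, 26}
Remove from A any elements in B
A \ B = {1, 6, 13, 15, 24, 25, 28, 29}

A \ B = {1, 6, 13, 15, 24, 25, 28, 29}


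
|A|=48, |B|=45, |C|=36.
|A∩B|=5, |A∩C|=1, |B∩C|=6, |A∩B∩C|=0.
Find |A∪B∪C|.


|A∪B∪C| = |A|+|B|+|C| - |A∩B|-|A∩C|-|B∩C| + |A∩B∩C|
= 48+45+36 - 5-1-6 + 0
= 129 - 12 + 0
= 117

|A ∪ B ∪ C| = 117


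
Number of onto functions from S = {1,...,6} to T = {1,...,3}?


n = |S| = 6, k = |T| = 3. Surjections via inclusion-exclusion:
S(n,k) = Σ(-1)^i × C(k,i) × (k-i)^n, i=0 to k
i=0: (-1)^0×C(3,0)×3^6 = 729
i=1: (-1)^1×C(3,1)×2^6 = -192
i=2: (-1)^2×C(3,2)×1^6 = 3
i=3: (-1)^3×C(3,3)×0^6 = 0
Total = 540

Number of surjections = 540


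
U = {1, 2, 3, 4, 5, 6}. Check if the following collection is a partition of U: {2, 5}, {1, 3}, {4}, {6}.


A partition requires: (1) non-empty parts, (2) pairwise disjoint, (3) union = U
Parts: {2, 5}, {1, 3}, {4}, {6}
Union of parts: {1, 2, 3, 4, 5, 6}
U = {1, 2, 3, 4, 5, 6}
All non-empty? True
Pairwise disjoint? True
Covers U? True

Yes, valid partition


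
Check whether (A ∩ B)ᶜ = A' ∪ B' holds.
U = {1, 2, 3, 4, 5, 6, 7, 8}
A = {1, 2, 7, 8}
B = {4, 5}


LHS: A ∩ B = ∅
(A ∩ B)' = U \ (A ∩ B) = {1, 2, 3, 4, 5, 6, 7, 8}
A' = {3, 4, 5, 6}, B' = {1, 2, 3, 6, 7, 8}
Claimed RHS: A' ∪ B' = {1, 2, 3, 4, 5, 6, 7, 8}
Identity is VALID: LHS = RHS = {1, 2, 3, 4, 5, 6, 7, 8} ✓

Identity is valid. (A ∩ B)' = A' ∪ B' = {1, 2, 3, 4, 5, 6, 7, 8}


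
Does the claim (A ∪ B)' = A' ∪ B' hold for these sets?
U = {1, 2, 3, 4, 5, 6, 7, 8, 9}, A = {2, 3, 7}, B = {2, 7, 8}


LHS: A ∪ B = {2, 3, 7, 8}
(A ∪ B)' = U \ (A ∪ B) = {1, 4, 5, 6, 9}
A' = {1, 4, 5, 6, 8, 9}, B' = {1, 3, 4, 5, 6, 9}
Claimed RHS: A' ∪ B' = {1, 3, 4, 5, 6, 8, 9}
Identity is INVALID: LHS = {1, 4, 5, 6, 9} but the RHS claimed here equals {1, 3, 4, 5, 6, 8, 9}. The correct form is (A ∪ B)' = A' ∩ B'.

Identity is invalid: (A ∪ B)' = {1, 4, 5, 6, 9} but A' ∪ B' = {1, 3, 4, 5, 6, 8, 9}. The correct De Morgan law is (A ∪ B)' = A' ∩ B'.


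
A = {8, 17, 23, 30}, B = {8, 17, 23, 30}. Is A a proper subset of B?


A ⊂ B requires: A ⊆ B AND A ≠ B.
A ⊆ B? Yes
A = B? Yes
A = B, so A is not a PROPER subset.

No, A is not a proper subset of B


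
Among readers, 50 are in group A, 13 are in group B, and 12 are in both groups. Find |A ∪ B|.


|A ∪ B| = |A| + |B| - |A ∩ B|
= 50 + 13 - 12
= 51

|A ∪ B| = 51


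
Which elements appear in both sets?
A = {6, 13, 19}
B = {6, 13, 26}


A ∩ B = elements in both A and B
A = {6, 13, 19}
B = {6, 13, 26}
A ∩ B = {6, 13}

A ∩ B = {6, 13}


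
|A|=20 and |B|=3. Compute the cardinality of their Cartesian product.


|A × B| = |A| × |B|
= 20 × 3
= 60

|A × B| = 60


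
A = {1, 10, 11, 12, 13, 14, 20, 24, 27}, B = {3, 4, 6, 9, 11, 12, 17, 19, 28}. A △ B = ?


A △ B = (A \ B) ∪ (B \ A) = elements in exactly one of A or B
A \ B = {1, 10, 13, 14, 20, 24, 27}
B \ A = {3, 4, 6, 9, 17, 19, 28}
A △ B = {1, 3, 4, 6, 9, 10, 13, 14, 17, 19, 20, 24, 27, 28}

A △ B = {1, 3, 4, 6, 9, 10, 13, 14, 17, 19, 20, 24, 27, 28}


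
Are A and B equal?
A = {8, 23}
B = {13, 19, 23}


Two sets are equal iff they have exactly the same elements.
A = {8, 23}
B = {13, 19, 23}
Differences: {8, 13, 19}
A ≠ B

No, A ≠ B


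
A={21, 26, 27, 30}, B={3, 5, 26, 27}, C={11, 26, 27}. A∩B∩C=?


A ∩ B = {26, 27}
(A ∩ B) ∩ C = {26, 27}

A ∩ B ∩ C = {26, 27}


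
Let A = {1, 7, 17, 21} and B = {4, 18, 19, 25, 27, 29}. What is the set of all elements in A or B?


A ∪ B = all elements in A or B (or both)
A = {1, 7, 17, 21}
B = {4, 18, 19, 25, 27, 29}
A ∪ B = {1, 4, 7, 17, 18, 19, 21, 25, 27, 29}

A ∪ B = {1, 4, 7, 17, 18, 19, 21, 25, 27, 29}


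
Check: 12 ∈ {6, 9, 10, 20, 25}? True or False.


A = {6, 9, 10, 20, 25}
Checking if 12 is in A
12 is not in A → False

12 ∉ A


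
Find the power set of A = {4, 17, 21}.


|A| = 3, so |P(A)| = 2^3 = 8
Enumerate subsets by cardinality (0 to 3):
∅, {4}, {17}, {21}, {4, 17}, {4, 21}, {17, 21}, {4, 17, 21}

P(A) has 8 subsets: ∅, {4}, {17}, {21}, {4, 17}, {4, 21}, {17, 21}, {4, 17, 21}


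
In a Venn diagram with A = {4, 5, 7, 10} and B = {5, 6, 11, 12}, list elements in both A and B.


A = {4, 5, 7, 10}
B = {5, 6, 11, 12}
Region: in both A and B
Elements: {5}

Elements in both A and B: {5}


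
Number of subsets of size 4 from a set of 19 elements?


C(n,k) = n! / (k!(n-k)!)
C(19,4) = 19! / (4!15!)
= 3876

C(19,4) = 3876


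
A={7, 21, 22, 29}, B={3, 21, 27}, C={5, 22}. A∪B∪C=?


A ∪ B = {3, 7, 21, 22, 27, 29}
(A ∪ B) ∪ C = {3, 5, 7, 21, 22, 27, 29}

A ∪ B ∪ C = {3, 5, 7, 21, 22, 27, 29}


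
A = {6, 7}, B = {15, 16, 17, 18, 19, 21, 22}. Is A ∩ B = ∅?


Disjoint means A ∩ B = ∅.
A ∩ B = ∅
A ∩ B = ∅, so A and B are disjoint.

Yes, A and B are disjoint


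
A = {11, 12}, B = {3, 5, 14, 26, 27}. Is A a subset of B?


A ⊆ B means every element of A is in B.
Elements in A not in B: {11, 12}
So A ⊄ B.

No, A ⊄ B


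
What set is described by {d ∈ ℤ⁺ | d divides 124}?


Checking each candidate:
Condition: positive divisors of 124
Result = {1, 2, 4, 31, 62, 124}

{1, 2, 4, 31, 62, 124}


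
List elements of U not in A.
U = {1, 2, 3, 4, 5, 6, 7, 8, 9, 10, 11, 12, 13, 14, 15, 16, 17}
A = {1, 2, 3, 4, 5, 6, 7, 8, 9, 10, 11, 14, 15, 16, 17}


Aᶜ = U \ A = elements in U but not in A
U = {1, 2, 3, 4, 5, 6, 7, 8, 9, 10, 11, 12, 13, 14, 15, 16, 17}
A = {1, 2, 3, 4, 5, 6, 7, 8, 9, 10, 11, 14, 15, 16, 17}
Aᶜ = {12, 13}

Aᶜ = {12, 13}


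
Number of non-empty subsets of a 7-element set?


Total subsets = 2^n = 2^7 = 128
Non-empty subsets exclude the empty set: 2^n - 1
= 128 - 1
= 127

Number of non-empty subsets = 127


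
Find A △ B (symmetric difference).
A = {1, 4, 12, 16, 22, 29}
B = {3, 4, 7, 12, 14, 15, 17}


A △ B = (A \ B) ∪ (B \ A) = elements in exactly one of A or B
A \ B = {1, 16, 22, 29}
B \ A = {3, 7, 14, 15, 17}
A △ B = {1, 3, 7, 14, 15, 16, 17, 22, 29}

A △ B = {1, 3, 7, 14, 15, 16, 17, 22, 29}


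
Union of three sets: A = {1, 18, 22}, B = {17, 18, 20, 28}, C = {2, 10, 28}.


A ∪ B = {1, 17, 18, 20, 22, 28}
(A ∪ B) ∪ C = {1, 2, 10, 17, 18, 20, 22, 28}

A ∪ B ∪ C = {1, 2, 10, 17, 18, 20, 22, 28}


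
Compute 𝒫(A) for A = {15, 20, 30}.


|A| = 3, so |P(A)| = 2^3 = 8
Enumerate subsets by cardinality (0 to 3):
∅, {15}, {20}, {30}, {15, 20}, {15, 30}, {20, 30}, {15, 20, 30}

P(A) has 8 subsets: ∅, {15}, {20}, {30}, {15, 20}, {15, 30}, {20, 30}, {15, 20, 30}


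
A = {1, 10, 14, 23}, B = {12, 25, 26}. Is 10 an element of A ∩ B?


A = {1, 10, 14, 23}, B = {12, 25, 26}
A ∩ B = elements in both A and B
A ∩ B = ∅
Checking if 10 ∈ A ∩ B
10 is not in A ∩ B → False

10 ∉ A ∩ B


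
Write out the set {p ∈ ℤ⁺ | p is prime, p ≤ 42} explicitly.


Checking each candidate:
Condition: primes ≤ 42
Result = {2, 3, 5, 7, 11, 13, 17, 19, 23, 29, 31, 37, 41}

{2, 3, 5, 7, 11, 13, 17, 19, 23, 29, 31, 37, 41}


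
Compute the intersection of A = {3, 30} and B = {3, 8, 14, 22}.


A ∩ B = elements in both A and B
A = {3, 30}
B = {3, 8, 14, 22}
A ∩ B = {3}

A ∩ B = {3}


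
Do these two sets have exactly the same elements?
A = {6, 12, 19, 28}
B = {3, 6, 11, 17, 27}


Two sets are equal iff they have exactly the same elements.
A = {6, 12, 19, 28}
B = {3, 6, 11, 17, 27}
Differences: {3, 11, 12, 17, 19, 27, 28}
A ≠ B

No, A ≠ B


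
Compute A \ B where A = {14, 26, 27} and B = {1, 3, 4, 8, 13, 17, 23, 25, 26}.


A \ B = elements in A but not in B
A = {14, 26, 27}
B = {1, 3, 4, 8, 13, 17, 23, 25, 26}
Remove from A any elements in B
A \ B = {14, 27}

A \ B = {14, 27}


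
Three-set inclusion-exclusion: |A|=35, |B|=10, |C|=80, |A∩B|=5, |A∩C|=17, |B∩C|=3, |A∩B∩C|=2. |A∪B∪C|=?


|A∪B∪C| = |A|+|B|+|C| - |A∩B|-|A∩C|-|B∩C| + |A∩B∩C|
= 35+10+80 - 5-17-3 + 2
= 125 - 25 + 2
= 102

|A ∪ B ∪ C| = 102


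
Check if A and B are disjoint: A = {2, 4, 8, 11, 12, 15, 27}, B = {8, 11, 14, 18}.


Disjoint means A ∩ B = ∅.
A ∩ B = {8, 11}
A ∩ B ≠ ∅, so A and B are NOT disjoint.

No, A and B are not disjoint (A ∩ B = {8, 11})


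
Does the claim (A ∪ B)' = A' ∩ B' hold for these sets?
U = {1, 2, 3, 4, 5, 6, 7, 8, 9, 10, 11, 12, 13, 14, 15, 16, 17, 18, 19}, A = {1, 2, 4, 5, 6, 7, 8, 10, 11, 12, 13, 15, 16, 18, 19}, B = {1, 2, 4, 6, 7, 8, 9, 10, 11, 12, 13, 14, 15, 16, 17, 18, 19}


LHS: A ∪ B = {1, 2, 4, 5, 6, 7, 8, 9, 10, 11, 12, 13, 14, 15, 16, 17, 18, 19}
(A ∪ B)' = U \ (A ∪ B) = {3}
A' = {3, 9, 14, 17}, B' = {3, 5}
Claimed RHS: A' ∩ B' = {3}
Identity is VALID: LHS = RHS = {3} ✓

Identity is valid. (A ∪ B)' = A' ∩ B' = {3}


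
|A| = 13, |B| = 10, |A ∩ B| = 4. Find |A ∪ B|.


|A ∪ B| = |A| + |B| - |A ∩ B|
= 13 + 10 - 4
= 19

|A ∪ B| = 19


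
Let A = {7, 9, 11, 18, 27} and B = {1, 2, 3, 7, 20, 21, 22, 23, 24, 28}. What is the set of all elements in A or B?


A ∪ B = all elements in A or B (or both)
A = {7, 9, 11, 18, 27}
B = {1, 2, 3, 7, 20, 21, 22, 23, 24, 28}
A ∪ B = {1, 2, 3, 7, 9, 11, 18, 20, 21, 22, 23, 24, 27, 28}

A ∪ B = {1, 2, 3, 7, 9, 11, 18, 20, 21, 22, 23, 24, 27, 28}


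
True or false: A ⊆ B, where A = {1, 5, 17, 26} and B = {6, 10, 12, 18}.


A ⊆ B means every element of A is in B.
Elements in A not in B: {1, 5, 17, 26}
So A ⊄ B.

No, A ⊄ B


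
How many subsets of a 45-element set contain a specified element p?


Subsets of A containing p correspond to subsets of A \ {p}, which has 44 elements.
Count = 2^(n-1) = 2^44
= 17592186044416

Number of subsets containing p = 17592186044416


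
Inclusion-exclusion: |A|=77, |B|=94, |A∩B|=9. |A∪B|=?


|A ∪ B| = |A| + |B| - |A ∩ B|
= 77 + 94 - 9
= 162

|A ∪ B| = 162


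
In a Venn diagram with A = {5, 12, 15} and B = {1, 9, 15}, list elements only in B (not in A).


A = {5, 12, 15}
B = {1, 9, 15}
Region: only in B (not in A)
Elements: {1, 9}

Elements only in B (not in A): {1, 9}


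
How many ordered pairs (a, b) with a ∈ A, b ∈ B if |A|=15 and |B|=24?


|A × B| = |A| × |B|
= 15 × 24
= 360

|A × B| = 360


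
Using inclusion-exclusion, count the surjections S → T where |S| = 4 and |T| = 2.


n = |S| = 4, k = |T| = 2. Surjections via inclusion-exclusion:
S(n,k) = Σ(-1)^i × C(k,i) × (k-i)^n, i=0 to k
i=0: (-1)^0×C(2,0)×2^4 = 16
i=1: (-1)^1×C(2,1)×1^4 = -2
i=2: (-1)^2×C(2,2)×0^4 = 0
Total = 14

Number of surjections = 14


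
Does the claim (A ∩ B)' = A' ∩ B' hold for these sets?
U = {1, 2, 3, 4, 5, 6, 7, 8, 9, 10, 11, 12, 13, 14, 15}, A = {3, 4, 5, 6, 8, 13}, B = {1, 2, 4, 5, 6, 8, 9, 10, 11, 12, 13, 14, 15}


LHS: A ∩ B = {4, 5, 6, 8, 13}
(A ∩ B)' = U \ (A ∩ B) = {1, 2, 3, 7, 9, 10, 11, 12, 14, 15}
A' = {1, 2, 7, 9, 10, 11, 12, 14, 15}, B' = {3, 7}
Claimed RHS: A' ∩ B' = {7}
Identity is INVALID: LHS = {1, 2, 3, 7, 9, 10, 11, 12, 14, 15} but the RHS claimed here equals {7}. The correct form is (A ∩ B)' = A' ∪ B'.

Identity is invalid: (A ∩ B)' = {1, 2, 3, 7, 9, 10, 11, 12, 14, 15} but A' ∩ B' = {7}. The correct De Morgan law is (A ∩ B)' = A' ∪ B'.


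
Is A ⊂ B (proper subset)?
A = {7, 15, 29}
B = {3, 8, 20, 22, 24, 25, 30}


A ⊂ B requires: A ⊆ B AND A ≠ B.
A ⊆ B? No
A ⊄ B, so A is not a proper subset.

No, A is not a proper subset of B


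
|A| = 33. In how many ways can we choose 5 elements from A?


C(n,k) = n! / (k!(n-k)!)
C(33,5) = 33! / (5!28!)
= 237336

C(33,5) = 237336


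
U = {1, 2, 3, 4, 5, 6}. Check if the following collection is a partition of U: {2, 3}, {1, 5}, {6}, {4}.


A partition requires: (1) non-empty parts, (2) pairwise disjoint, (3) union = U
Parts: {2, 3}, {1, 5}, {6}, {4}
Union of parts: {1, 2, 3, 4, 5, 6}
U = {1, 2, 3, 4, 5, 6}
All non-empty? True
Pairwise disjoint? True
Covers U? True

Yes, valid partition


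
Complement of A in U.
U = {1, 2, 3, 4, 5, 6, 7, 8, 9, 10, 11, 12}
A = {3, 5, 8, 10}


Aᶜ = U \ A = elements in U but not in A
U = {1, 2, 3, 4, 5, 6, 7, 8, 9, 10, 11, 12}
A = {3, 5, 8, 10}
Aᶜ = {1, 2, 4, 6, 7, 9, 11, 12}

Aᶜ = {1, 2, 4, 6, 7, 9, 11, 12}


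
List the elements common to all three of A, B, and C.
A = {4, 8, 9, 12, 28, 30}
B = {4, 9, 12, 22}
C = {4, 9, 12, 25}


A ∩ B = {4, 9, 12}
(A ∩ B) ∩ C = {4, 9, 12}

A ∩ B ∩ C = {4, 9, 12}


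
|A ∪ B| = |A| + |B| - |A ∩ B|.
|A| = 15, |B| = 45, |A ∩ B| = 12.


|A ∪ B| = |A| + |B| - |A ∩ B|
= 15 + 45 - 12
= 48

|A ∪ B| = 48


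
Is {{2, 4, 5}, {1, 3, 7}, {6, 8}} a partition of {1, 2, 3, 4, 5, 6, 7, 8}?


A partition requires: (1) non-empty parts, (2) pairwise disjoint, (3) union = U
Parts: {2, 4, 5}, {1, 3, 7}, {6, 8}
Union of parts: {1, 2, 3, 4, 5, 6, 7, 8}
U = {1, 2, 3, 4, 5, 6, 7, 8}
All non-empty? True
Pairwise disjoint? True
Covers U? True

Yes, valid partition


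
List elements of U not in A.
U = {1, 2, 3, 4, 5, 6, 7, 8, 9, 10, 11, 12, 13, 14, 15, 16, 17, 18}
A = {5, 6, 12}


Aᶜ = U \ A = elements in U but not in A
U = {1, 2, 3, 4, 5, 6, 7, 8, 9, 10, 11, 12, 13, 14, 15, 16, 17, 18}
A = {5, 6, 12}
Aᶜ = {1, 2, 3, 4, 7, 8, 9, 10, 11, 13, 14, 15, 16, 17, 18}

Aᶜ = {1, 2, 3, 4, 7, 8, 9, 10, 11, 13, 14, 15, 16, 17, 18}


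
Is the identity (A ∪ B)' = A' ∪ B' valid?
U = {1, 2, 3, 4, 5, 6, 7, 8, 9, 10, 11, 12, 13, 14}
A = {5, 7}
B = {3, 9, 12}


LHS: A ∪ B = {3, 5, 7, 9, 12}
(A ∪ B)' = U \ (A ∪ B) = {1, 2, 4, 6, 8, 10, 11, 13, 14}
A' = {1, 2, 3, 4, 6, 8, 9, 10, 11, 12, 13, 14}, B' = {1, 2, 4, 5, 6, 7, 8, 10, 11, 13, 14}
Claimed RHS: A' ∪ B' = {1, 2, 3, 4, 5, 6, 7, 8, 9, 10, 11, 12, 13, 14}
Identity is INVALID: LHS = {1, 2, 4, 6, 8, 10, 11, 13, 14} but the RHS claimed here equals {1, 2, 3, 4, 5, 6, 7, 8, 9, 10, 11, 12, 13, 14}. The correct form is (A ∪ B)' = A' ∩ B'.

Identity is invalid: (A ∪ B)' = {1, 2, 4, 6, 8, 10, 11, 13, 14} but A' ∪ B' = {1, 2, 3, 4, 5, 6, 7, 8, 9, 10, 11, 12, 13, 14}. The correct De Morgan law is (A ∪ B)' = A' ∩ B'.


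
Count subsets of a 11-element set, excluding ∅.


Total subsets = 2^n = 2^11 = 2048
Non-empty subsets exclude the empty set: 2^n - 1
= 2048 - 1
= 2047

Number of non-empty subsets = 2047


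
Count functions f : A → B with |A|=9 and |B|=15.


Each of |A| = 9 inputs maps to any of |B| = 15 outputs.
# functions = |B|^|A| = 15^9
= 38443359375

Number of functions = 38443359375


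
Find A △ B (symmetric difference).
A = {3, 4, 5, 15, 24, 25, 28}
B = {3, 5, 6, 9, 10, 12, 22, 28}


A △ B = (A \ B) ∪ (B \ A) = elements in exactly one of A or B
A \ B = {4, 15, 24, 25}
B \ A = {6, 9, 10, 12, 22}
A △ B = {4, 6, 9, 10, 12, 15, 22, 24, 25}

A △ B = {4, 6, 9, 10, 12, 15, 22, 24, 25}


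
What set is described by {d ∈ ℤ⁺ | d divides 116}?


Checking each candidate:
Condition: positive divisors of 116
Result = {1, 2, 4, 29, 58, 116}

{1, 2, 4, 29, 58, 116}


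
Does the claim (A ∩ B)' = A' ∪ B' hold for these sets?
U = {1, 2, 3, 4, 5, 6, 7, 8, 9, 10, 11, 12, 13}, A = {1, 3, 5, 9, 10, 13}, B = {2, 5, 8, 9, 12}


LHS: A ∩ B = {5, 9}
(A ∩ B)' = U \ (A ∩ B) = {1, 2, 3, 4, 6, 7, 8, 10, 11, 12, 13}
A' = {2, 4, 6, 7, 8, 11, 12}, B' = {1, 3, 4, 6, 7, 10, 11, 13}
Claimed RHS: A' ∪ B' = {1, 2, 3, 4, 6, 7, 8, 10, 11, 12, 13}
Identity is VALID: LHS = RHS = {1, 2, 3, 4, 6, 7, 8, 10, 11, 12, 13} ✓

Identity is valid. (A ∩ B)' = A' ∪ B' = {1, 2, 3, 4, 6, 7, 8, 10, 11, 12, 13}


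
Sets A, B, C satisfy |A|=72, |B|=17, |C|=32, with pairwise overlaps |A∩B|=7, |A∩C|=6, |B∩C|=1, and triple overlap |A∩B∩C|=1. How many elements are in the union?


|A∪B∪C| = |A|+|B|+|C| - |A∩B|-|A∩C|-|B∩C| + |A∩B∩C|
= 72+17+32 - 7-6-1 + 1
= 121 - 14 + 1
= 108

|A ∪ B ∪ C| = 108


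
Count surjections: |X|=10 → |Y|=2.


n = |X| = 10, k = |Y| = 2. Surjections via inclusion-exclusion:
S(n,k) = Σ(-1)^i × C(k,i) × (k-i)^n, i=0 to k
i=0: (-1)^0×C(2,0)×2^10 = 1024
i=1: (-1)^1×C(2,1)×1^10 = -2
i=2: (-1)^2×C(2,2)×0^10 = 0
Total = 1022

Number of surjections = 1022


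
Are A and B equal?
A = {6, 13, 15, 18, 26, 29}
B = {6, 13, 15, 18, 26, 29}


Two sets are equal iff they have exactly the same elements.
A = {6, 13, 15, 18, 26, 29}
B = {6, 13, 15, 18, 26, 29}
Same elements → A = B

Yes, A = B


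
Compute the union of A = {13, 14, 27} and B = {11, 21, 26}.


A ∪ B = all elements in A or B (or both)
A = {13, 14, 27}
B = {11, 21, 26}
A ∪ B = {11, 13, 14, 21, 26, 27}

A ∪ B = {11, 13, 14, 21, 26, 27}


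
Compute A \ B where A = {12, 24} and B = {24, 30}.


A \ B = elements in A but not in B
A = {12, 24}
B = {24, 30}
Remove from A any elements in B
A \ B = {12}

A \ B = {12}


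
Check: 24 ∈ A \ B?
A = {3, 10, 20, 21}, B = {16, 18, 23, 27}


A = {3, 10, 20, 21}, B = {16, 18, 23, 27}
A \ B = elements in A but not in B
A \ B = {3, 10, 20, 21}
Checking if 24 ∈ A \ B
24 is not in A \ B → False

24 ∉ A \ B


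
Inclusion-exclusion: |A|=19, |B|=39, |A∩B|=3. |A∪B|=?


|A ∪ B| = |A| + |B| - |A ∩ B|
= 19 + 39 - 3
= 55

|A ∪ B| = 55


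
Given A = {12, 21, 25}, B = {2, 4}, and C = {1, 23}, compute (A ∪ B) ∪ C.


A ∪ B = {2, 4, 12, 21, 25}
(A ∪ B) ∪ C = {1, 2, 4, 12, 21, 23, 25}

A ∪ B ∪ C = {1, 2, 4, 12, 21, 23, 25}


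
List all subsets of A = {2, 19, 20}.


|A| = 3, so |P(A)| = 2^3 = 8
Enumerate subsets by cardinality (0 to 3):
∅, {2}, {19}, {20}, {2, 19}, {2, 20}, {19, 20}, {2, 19, 20}

P(A) has 8 subsets: ∅, {2}, {19}, {20}, {2, 19}, {2, 20}, {19, 20}, {2, 19, 20}


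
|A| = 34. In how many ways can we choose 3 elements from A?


C(n,k) = n! / (k!(n-k)!)
C(34,3) = 34! / (3!31!)
= 5984

C(34,3) = 5984


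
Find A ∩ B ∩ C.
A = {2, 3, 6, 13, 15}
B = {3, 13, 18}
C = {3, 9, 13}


A ∩ B = {3, 13}
(A ∩ B) ∩ C = {3, 13}

A ∩ B ∩ C = {3, 13}


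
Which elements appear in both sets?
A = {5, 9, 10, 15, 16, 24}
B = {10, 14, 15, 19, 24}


A ∩ B = elements in both A and B
A = {5, 9, 10, 15, 16, 24}
B = {10, 14, 15, 19, 24}
A ∩ B = {10, 15, 24}

A ∩ B = {10, 15, 24}


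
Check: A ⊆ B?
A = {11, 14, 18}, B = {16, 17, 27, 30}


A ⊆ B means every element of A is in B.
Elements in A not in B: {11, 14, 18}
So A ⊄ B.

No, A ⊄ B


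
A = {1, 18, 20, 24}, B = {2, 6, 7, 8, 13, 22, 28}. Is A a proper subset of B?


A ⊂ B requires: A ⊆ B AND A ≠ B.
A ⊆ B? No
A ⊄ B, so A is not a proper subset.

No, A is not a proper subset of B


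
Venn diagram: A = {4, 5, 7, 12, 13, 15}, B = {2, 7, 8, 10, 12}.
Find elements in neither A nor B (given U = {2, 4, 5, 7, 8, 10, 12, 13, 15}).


A = {4, 5, 7, 12, 13, 15}
B = {2, 7, 8, 10, 12}
Region: in neither A nor B (given U = {2, 4, 5, 7, 8, 10, 12, 13, 15})
Elements: ∅

Elements in neither A nor B (given U = {2, 4, 5, 7, 8, 10, 12, 13, 15}): ∅


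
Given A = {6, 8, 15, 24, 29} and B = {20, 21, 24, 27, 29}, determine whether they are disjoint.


Disjoint means A ∩ B = ∅.
A ∩ B = {24, 29}
A ∩ B ≠ ∅, so A and B are NOT disjoint.

No, A and B are not disjoint (A ∩ B = {24, 29})


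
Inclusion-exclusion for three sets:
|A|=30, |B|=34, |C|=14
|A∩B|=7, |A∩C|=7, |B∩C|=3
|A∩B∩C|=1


|A∪B∪C| = |A|+|B|+|C| - |A∩B|-|A∩C|-|B∩C| + |A∩B∩C|
= 30+34+14 - 7-7-3 + 1
= 78 - 17 + 1
= 62

|A ∪ B ∪ C| = 62


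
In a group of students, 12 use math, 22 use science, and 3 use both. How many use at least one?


|A ∪ B| = |A| + |B| - |A ∩ B|
= 12 + 22 - 3
= 31

|A ∪ B| = 31


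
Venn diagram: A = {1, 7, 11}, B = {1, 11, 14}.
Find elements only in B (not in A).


A = {1, 7, 11}
B = {1, 11, 14}
Region: only in B (not in A)
Elements: {14}

Elements only in B (not in A): {14}
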